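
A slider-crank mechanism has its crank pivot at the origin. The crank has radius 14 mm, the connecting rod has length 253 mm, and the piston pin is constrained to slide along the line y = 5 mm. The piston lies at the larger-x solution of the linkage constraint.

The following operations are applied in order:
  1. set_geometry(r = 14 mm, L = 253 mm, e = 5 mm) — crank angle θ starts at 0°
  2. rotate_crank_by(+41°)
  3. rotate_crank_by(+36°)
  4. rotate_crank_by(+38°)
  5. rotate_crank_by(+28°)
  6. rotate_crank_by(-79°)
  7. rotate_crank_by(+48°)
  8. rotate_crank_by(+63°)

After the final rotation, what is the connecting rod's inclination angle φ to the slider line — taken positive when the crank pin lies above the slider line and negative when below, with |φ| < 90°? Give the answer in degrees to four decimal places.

set_geometry: r = 14 mm, L = 253 mm, e = 5 mm; θ ← 0°
rotate_crank_by(+41°): θ ← 0° +41° = 41°
rotate_crank_by(+36°): θ ← 41° +36° = 77°
rotate_crank_by(+38°): θ ← 77° +38° = 115°
rotate_crank_by(+28°): θ ← 115° +28° = 143°
rotate_crank_by(-79°): θ ← 143° -79° = 64°
rotate_crank_by(+48°): θ ← 64° +48° = 112°
rotate_crank_by(+63°): θ ← 112° +63° = 175°
crank pin P = (r cos θ, r sin θ) = (-13.946726, 1.220180)
h = r sin θ − e = 1.220180 − 5 = -3.779820
sin φ = h / L = -3.779820 / 253 = -0.01494000
φ = arcsin(-0.01494000) = -0.856031°

-0.8560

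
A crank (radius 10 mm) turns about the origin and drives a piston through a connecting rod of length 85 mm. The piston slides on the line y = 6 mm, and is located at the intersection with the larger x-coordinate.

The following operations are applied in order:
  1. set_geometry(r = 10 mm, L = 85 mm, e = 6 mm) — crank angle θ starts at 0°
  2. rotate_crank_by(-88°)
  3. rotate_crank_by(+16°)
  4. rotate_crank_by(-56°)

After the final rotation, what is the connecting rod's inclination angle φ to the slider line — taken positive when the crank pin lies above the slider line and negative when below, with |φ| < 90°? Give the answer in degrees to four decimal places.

-9.3982

set_geometry: r = 10 mm, L = 85 mm, e = 6 mm; θ ← 0°
rotate_crank_by(-88°): θ ← 0° -88° = -88°
rotate_crank_by(+16°): θ ← -88° +16° = -72°
rotate_crank_by(-56°): θ ← -72° -56° = -128°
crank pin P = (r cos θ, r sin θ) = (-6.156615, -7.880108)
h = r sin θ − e = -7.880108 − 6 = -13.880108
sin φ = h / L = -13.880108 / 85 = -0.16329538
φ = arcsin(-0.16329538) = -9.398224°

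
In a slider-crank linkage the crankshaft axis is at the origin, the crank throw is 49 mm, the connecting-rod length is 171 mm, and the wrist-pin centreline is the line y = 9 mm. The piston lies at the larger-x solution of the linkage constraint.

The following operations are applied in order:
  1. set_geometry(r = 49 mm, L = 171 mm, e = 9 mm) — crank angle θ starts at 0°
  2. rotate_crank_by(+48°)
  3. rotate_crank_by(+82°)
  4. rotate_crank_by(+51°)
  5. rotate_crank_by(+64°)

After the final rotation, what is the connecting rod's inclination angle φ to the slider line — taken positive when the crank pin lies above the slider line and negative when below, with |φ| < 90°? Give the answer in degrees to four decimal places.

-18.1999

set_geometry: r = 49 mm, L = 171 mm, e = 9 mm; θ ← 0°
rotate_crank_by(+48°): θ ← 0° +48° = 48°
rotate_crank_by(+82°): θ ← 48° +82° = 130°
rotate_crank_by(+51°): θ ← 130° +51° = 181°
rotate_crank_by(+64°): θ ← 181° +64° = 245°
crank pin P = (r cos θ, r sin θ) = (-20.708295, -44.409082)
h = r sin θ − e = -44.409082 − 9 = -53.409082
sin φ = h / L = -53.409082 / 171 = -0.31233381
φ = arcsin(-0.31233381) = -18.199933°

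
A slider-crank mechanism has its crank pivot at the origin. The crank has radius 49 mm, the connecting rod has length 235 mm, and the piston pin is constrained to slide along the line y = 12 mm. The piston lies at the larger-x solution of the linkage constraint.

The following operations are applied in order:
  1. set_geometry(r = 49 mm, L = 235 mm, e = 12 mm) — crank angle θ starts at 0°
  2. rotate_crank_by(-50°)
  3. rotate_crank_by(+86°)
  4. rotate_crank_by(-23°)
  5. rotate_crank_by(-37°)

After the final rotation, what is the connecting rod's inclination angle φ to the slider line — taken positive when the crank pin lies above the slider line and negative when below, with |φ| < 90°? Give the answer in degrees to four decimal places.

-7.8091

set_geometry: r = 49 mm, L = 235 mm, e = 12 mm; θ ← 0°
rotate_crank_by(-50°): θ ← 0° -50° = -50°
rotate_crank_by(+86°): θ ← -50° +86° = 36°
rotate_crank_by(-23°): θ ← 36° -23° = 13°
rotate_crank_by(-37°): θ ← 13° -37° = -24°
crank pin P = (r cos θ, r sin θ) = (44.763727, -19.930096)
h = r sin θ − e = -19.930096 − 12 = -31.930096
sin φ = h / L = -31.930096 / 235 = -0.13587275
φ = arcsin(-0.13587275) = -7.809090°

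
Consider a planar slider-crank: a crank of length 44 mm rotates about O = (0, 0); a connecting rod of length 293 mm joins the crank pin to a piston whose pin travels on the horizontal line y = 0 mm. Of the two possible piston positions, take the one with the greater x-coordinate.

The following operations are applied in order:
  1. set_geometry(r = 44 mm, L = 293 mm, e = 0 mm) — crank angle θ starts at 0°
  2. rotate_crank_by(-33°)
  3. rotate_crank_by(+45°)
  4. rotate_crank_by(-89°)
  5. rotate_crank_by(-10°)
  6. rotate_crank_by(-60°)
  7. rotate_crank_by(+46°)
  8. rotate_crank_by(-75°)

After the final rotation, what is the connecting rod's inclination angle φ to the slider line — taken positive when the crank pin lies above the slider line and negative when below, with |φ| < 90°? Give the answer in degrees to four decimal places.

set_geometry: r = 44 mm, L = 293 mm, e = 0 mm; θ ← 0°
rotate_crank_by(-33°): θ ← 0° -33° = -33°
rotate_crank_by(+45°): θ ← -33° +45° = 12°
rotate_crank_by(-89°): θ ← 12° -89° = -77°
rotate_crank_by(-10°): θ ← -77° -10° = -87°
rotate_crank_by(-60°): θ ← -87° -60° = -147°
rotate_crank_by(+46°): θ ← -147° +46° = -101°
rotate_crank_by(-75°): θ ← -101° -75° = -176°
crank pin P = (r cos θ, r sin θ) = (-43.892818, -3.069285)
h = r sin θ − e = -3.069285 − 0 = -3.069285
sin φ = h / L = -3.069285 / 293 = -0.01047537
φ = arcsin(-0.01047537) = -0.600206°

-0.6002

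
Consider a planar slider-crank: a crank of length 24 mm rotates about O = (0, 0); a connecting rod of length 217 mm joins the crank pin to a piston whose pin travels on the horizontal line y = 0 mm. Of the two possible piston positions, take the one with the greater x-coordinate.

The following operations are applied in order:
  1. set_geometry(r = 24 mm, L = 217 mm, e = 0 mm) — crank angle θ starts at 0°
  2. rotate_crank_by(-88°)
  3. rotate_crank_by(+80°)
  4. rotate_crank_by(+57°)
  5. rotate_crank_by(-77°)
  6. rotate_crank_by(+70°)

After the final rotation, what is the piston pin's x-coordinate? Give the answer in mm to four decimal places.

234.2404

set_geometry: r = 24 mm, L = 217 mm, e = 0 mm; θ ← 0°
rotate_crank_by(-88°): θ ← 0° -88° = -88°
rotate_crank_by(+80°): θ ← -88° +80° = -8°
rotate_crank_by(+57°): θ ← -8° +57° = 49°
rotate_crank_by(-77°): θ ← 49° -77° = -28°
rotate_crank_by(+70°): θ ← -28° +70° = 42°
crank pin P = (r cos θ, r sin θ) = (17.835476, 16.059135)
h = r sin θ − e = 16.059135 − 0 = 16.059135
x = r cos θ + √(L² − h²) = 17.835476 + √(47089.0 − 257.8958) = 17.835476 + 216.404954 = 234.240430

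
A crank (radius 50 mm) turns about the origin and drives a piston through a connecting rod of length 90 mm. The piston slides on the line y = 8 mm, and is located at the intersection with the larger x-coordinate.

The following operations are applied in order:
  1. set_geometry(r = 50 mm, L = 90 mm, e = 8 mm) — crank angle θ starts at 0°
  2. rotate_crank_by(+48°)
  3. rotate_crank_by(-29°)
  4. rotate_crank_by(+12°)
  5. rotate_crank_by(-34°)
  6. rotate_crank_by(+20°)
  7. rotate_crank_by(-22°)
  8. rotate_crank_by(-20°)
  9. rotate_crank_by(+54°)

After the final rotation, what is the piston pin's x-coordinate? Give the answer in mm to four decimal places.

132.2536

set_geometry: r = 50 mm, L = 90 mm, e = 8 mm; θ ← 0°
rotate_crank_by(+48°): θ ← 0° +48° = 48°
rotate_crank_by(-29°): θ ← 48° -29° = 19°
rotate_crank_by(+12°): θ ← 19° +12° = 31°
rotate_crank_by(-34°): θ ← 31° -34° = -3°
rotate_crank_by(+20°): θ ← -3° +20° = 17°
rotate_crank_by(-22°): θ ← 17° -22° = -5°
rotate_crank_by(-20°): θ ← -5° -20° = -25°
rotate_crank_by(+54°): θ ← -25° +54° = 29°
crank pin P = (r cos θ, r sin θ) = (43.730985, 24.240481)
h = r sin θ − e = 24.240481 − 8 = 16.240481
x = r cos θ + √(L² − h²) = 43.730985 + √(8100.0 − 263.7532) = 43.730985 + 88.522578 = 132.253563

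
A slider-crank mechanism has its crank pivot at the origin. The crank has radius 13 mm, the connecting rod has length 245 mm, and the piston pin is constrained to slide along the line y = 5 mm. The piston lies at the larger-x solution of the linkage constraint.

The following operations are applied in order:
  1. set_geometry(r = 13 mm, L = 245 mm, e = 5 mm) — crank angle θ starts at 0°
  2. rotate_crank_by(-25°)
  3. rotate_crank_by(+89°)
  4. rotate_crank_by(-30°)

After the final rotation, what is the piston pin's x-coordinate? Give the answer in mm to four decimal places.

255.7670

set_geometry: r = 13 mm, L = 245 mm, e = 5 mm; θ ← 0°
rotate_crank_by(-25°): θ ← 0° -25° = -25°
rotate_crank_by(+89°): θ ← -25° +89° = 64°
rotate_crank_by(-30°): θ ← 64° -30° = 34°
crank pin P = (r cos θ, r sin θ) = (10.777488, 7.269508)
h = r sin θ − e = 7.269508 − 5 = 2.269508
x = r cos θ + √(L² − h²) = 10.777488 + √(60025.0 − 5.1507) = 10.777488 + 244.989488 = 255.766977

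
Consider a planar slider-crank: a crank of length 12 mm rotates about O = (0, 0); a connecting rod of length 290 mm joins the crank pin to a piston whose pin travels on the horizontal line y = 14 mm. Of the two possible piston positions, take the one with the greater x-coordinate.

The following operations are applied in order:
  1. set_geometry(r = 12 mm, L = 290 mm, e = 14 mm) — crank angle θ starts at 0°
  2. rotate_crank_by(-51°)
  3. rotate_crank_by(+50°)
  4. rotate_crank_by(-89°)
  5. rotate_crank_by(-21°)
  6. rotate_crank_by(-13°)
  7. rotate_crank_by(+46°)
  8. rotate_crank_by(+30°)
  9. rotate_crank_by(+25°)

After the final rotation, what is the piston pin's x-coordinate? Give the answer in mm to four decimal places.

set_geometry: r = 12 mm, L = 290 mm, e = 14 mm; θ ← 0°
rotate_crank_by(-51°): θ ← 0° -51° = -51°
rotate_crank_by(+50°): θ ← -51° +50° = -1°
rotate_crank_by(-89°): θ ← -1° -89° = -90°
rotate_crank_by(-21°): θ ← -90° -21° = -111°
rotate_crank_by(-13°): θ ← -111° -13° = -124°
rotate_crank_by(+46°): θ ← -124° +46° = -78°
rotate_crank_by(+30°): θ ← -78° +30° = -48°
rotate_crank_by(+25°): θ ← -48° +25° = -23°
crank pin P = (r cos θ, r sin θ) = (11.046058, -4.688774)
h = r sin θ − e = -4.688774 − 14 = -18.688774
x = r cos θ + √(L² − h²) = 11.046058 + √(84100.0 − 349.2703) = 11.046058 + 289.397183 = 300.443242

300.4432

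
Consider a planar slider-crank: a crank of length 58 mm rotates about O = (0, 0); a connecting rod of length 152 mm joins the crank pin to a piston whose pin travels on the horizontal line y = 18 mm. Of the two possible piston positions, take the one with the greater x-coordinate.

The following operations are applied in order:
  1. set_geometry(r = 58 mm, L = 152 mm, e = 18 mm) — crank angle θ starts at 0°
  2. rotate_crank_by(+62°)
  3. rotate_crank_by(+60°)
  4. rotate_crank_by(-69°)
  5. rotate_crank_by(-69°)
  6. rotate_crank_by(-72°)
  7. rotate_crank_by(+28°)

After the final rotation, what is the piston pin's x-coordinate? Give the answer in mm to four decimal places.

164.8261

set_geometry: r = 58 mm, L = 152 mm, e = 18 mm; θ ← 0°
rotate_crank_by(+62°): θ ← 0° +62° = 62°
rotate_crank_by(+60°): θ ← 62° +60° = 122°
rotate_crank_by(-69°): θ ← 122° -69° = 53°
rotate_crank_by(-69°): θ ← 53° -69° = -16°
rotate_crank_by(-72°): θ ← -16° -72° = -88°
rotate_crank_by(+28°): θ ← -88° +28° = -60°
crank pin P = (r cos θ, r sin θ) = (29.000000, -50.229473)
h = r sin θ − e = -50.229473 − 18 = -68.229473
x = r cos θ + √(L² − h²) = 29.000000 + √(23104.0 − 4655.2610) = 29.000000 + 135.826135 = 164.826135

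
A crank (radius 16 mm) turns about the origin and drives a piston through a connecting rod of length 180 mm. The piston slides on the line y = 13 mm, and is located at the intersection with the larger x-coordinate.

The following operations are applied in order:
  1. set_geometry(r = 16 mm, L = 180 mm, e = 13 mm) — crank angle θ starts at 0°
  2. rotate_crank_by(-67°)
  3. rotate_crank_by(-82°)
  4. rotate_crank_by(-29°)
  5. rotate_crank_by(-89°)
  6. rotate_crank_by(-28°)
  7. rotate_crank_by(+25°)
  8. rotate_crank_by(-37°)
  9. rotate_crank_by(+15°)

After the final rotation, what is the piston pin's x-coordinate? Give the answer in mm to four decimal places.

185.9844

set_geometry: r = 16 mm, L = 180 mm, e = 13 mm; θ ← 0°
rotate_crank_by(-67°): θ ← 0° -67° = -67°
rotate_crank_by(-82°): θ ← -67° -82° = -149°
rotate_crank_by(-29°): θ ← -149° -29° = -178°
rotate_crank_by(-89°): θ ← -178° -89° = -267°
rotate_crank_by(-28°): θ ← -267° -28° = -295°
rotate_crank_by(+25°): θ ← -295° +25° = -270°
rotate_crank_by(-37°): θ ← -270° -37° = -307°
rotate_crank_by(+15°): θ ← -307° +15° = -292°
crank pin P = (r cos θ, r sin θ) = (5.993705, 14.834942)
h = r sin θ − e = 14.834942 − 13 = 1.834942
x = r cos θ + √(L² − h²) = 5.993705 + √(32400.0 − 3.3670) = 5.993705 + 179.990647 = 185.984352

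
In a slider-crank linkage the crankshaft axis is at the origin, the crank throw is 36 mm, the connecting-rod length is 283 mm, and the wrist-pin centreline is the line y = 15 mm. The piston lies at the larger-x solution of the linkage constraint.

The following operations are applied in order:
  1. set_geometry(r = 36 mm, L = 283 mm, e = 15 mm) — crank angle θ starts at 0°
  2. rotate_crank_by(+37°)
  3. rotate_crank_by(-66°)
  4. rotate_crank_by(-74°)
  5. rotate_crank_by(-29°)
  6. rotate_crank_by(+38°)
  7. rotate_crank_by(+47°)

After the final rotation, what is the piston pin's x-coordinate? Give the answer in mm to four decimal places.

set_geometry: r = 36 mm, L = 283 mm, e = 15 mm; θ ← 0°
rotate_crank_by(+37°): θ ← 0° +37° = 37°
rotate_crank_by(-66°): θ ← 37° -66° = -29°
rotate_crank_by(-74°): θ ← -29° -74° = -103°
rotate_crank_by(-29°): θ ← -103° -29° = -132°
rotate_crank_by(+38°): θ ← -132° +38° = -94°
rotate_crank_by(+47°): θ ← -94° +47° = -47°
crank pin P = (r cos θ, r sin θ) = (24.551941, -26.328733)
h = r sin θ − e = -26.328733 − 15 = -41.328733
x = r cos θ + √(L² − h²) = 24.551941 + √(80089.0 − 1708.0642) = 24.551941 + 279.965955 = 304.517896

304.5179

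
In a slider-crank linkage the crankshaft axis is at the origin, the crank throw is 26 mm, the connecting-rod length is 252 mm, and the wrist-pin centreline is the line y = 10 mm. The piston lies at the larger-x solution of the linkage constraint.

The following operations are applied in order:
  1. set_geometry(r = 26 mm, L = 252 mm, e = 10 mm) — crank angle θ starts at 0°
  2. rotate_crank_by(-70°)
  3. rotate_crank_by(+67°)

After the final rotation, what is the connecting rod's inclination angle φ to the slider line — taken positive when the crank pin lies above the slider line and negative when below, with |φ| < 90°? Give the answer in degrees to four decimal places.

-2.5839

set_geometry: r = 26 mm, L = 252 mm, e = 10 mm; θ ← 0°
rotate_crank_by(-70°): θ ← 0° -70° = -70°
rotate_crank_by(+67°): θ ← -70° +67° = -3°
crank pin P = (r cos θ, r sin θ) = (25.964368, -1.360735)
h = r sin θ − e = -1.360735 − 10 = -11.360735
sin φ = h / L = -11.360735 / 252 = -0.04508228
φ = arcsin(-0.04508228) = -2.583900°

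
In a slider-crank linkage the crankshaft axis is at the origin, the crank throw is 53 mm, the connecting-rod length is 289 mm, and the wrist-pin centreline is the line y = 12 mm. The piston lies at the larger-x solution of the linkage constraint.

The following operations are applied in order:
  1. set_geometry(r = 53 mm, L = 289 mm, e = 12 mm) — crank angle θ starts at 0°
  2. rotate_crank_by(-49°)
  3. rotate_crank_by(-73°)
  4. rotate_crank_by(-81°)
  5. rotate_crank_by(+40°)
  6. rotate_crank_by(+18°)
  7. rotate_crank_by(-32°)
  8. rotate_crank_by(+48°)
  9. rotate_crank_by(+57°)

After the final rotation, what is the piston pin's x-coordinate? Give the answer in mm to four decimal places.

set_geometry: r = 53 mm, L = 289 mm, e = 12 mm; θ ← 0°
rotate_crank_by(-49°): θ ← 0° -49° = -49°
rotate_crank_by(-73°): θ ← -49° -73° = -122°
rotate_crank_by(-81°): θ ← -122° -81° = -203°
rotate_crank_by(+40°): θ ← -203° +40° = -163°
rotate_crank_by(+18°): θ ← -163° +18° = -145°
rotate_crank_by(-32°): θ ← -145° -32° = -177°
rotate_crank_by(+48°): θ ← -177° +48° = -129°
rotate_crank_by(+57°): θ ← -129° +57° = -72°
crank pin P = (r cos θ, r sin θ) = (16.377901, -50.405995)
h = r sin θ − e = -50.405995 − 12 = -62.405995
x = r cos θ + √(L² − h²) = 16.377901 + √(83521.0 − 3894.5083) = 16.377901 + 282.181664 = 298.559565

298.5596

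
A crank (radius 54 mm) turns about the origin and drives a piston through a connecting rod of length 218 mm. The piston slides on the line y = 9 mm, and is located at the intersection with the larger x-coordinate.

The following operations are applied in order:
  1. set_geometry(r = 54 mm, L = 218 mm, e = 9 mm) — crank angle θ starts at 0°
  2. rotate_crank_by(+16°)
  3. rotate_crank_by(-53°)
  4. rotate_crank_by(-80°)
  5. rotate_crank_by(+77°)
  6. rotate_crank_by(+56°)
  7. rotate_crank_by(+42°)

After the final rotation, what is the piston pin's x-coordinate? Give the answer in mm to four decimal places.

243.4881

set_geometry: r = 54 mm, L = 218 mm, e = 9 mm; θ ← 0°
rotate_crank_by(+16°): θ ← 0° +16° = 16°
rotate_crank_by(-53°): θ ← 16° -53° = -37°
rotate_crank_by(-80°): θ ← -37° -80° = -117°
rotate_crank_by(+77°): θ ← -117° +77° = -40°
rotate_crank_by(+56°): θ ← -40° +56° = 16°
rotate_crank_by(+42°): θ ← 16° +42° = 58°
crank pin P = (r cos θ, r sin θ) = (28.615640, 45.794597)
h = r sin θ − e = 45.794597 − 9 = 36.794597
x = r cos θ + √(L² − h²) = 28.615640 + √(47524.0 − 1353.8424) = 28.615640 + 214.872422 = 243.488062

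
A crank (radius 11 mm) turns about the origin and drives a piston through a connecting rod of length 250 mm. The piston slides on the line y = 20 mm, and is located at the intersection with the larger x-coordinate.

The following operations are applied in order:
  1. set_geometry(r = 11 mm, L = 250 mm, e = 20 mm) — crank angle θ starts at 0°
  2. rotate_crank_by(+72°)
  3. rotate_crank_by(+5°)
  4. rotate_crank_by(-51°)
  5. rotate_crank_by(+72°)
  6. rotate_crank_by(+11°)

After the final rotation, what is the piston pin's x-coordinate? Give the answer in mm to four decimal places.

set_geometry: r = 11 mm, L = 250 mm, e = 20 mm; θ ← 0°
rotate_crank_by(+72°): θ ← 0° +72° = 72°
rotate_crank_by(+5°): θ ← 72° +5° = 77°
rotate_crank_by(-51°): θ ← 77° -51° = 26°
rotate_crank_by(+72°): θ ← 26° +72° = 98°
rotate_crank_by(+11°): θ ← 98° +11° = 109°
crank pin P = (r cos θ, r sin θ) = (-3.581250, 10.400704)
h = r sin θ − e = 10.400704 − 20 = -9.599296
x = r cos θ + √(L² − h²) = -3.581250 + √(62500.0 − 92.1465) = -3.581250 + 249.815639 = 246.234389

246.2344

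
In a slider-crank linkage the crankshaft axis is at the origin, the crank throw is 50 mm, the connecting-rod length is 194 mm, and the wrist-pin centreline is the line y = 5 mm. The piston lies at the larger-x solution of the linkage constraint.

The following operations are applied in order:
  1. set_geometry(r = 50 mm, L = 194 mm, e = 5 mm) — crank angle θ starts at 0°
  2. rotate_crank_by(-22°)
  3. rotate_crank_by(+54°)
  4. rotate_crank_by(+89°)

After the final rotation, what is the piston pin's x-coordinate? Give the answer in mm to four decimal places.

set_geometry: r = 50 mm, L = 194 mm, e = 5 mm; θ ← 0°
rotate_crank_by(-22°): θ ← 0° -22° = -22°
rotate_crank_by(+54°): θ ← -22° +54° = 32°
rotate_crank_by(+89°): θ ← 32° +89° = 121°
crank pin P = (r cos θ, r sin θ) = (-25.751904, 42.858365)
h = r sin θ − e = 42.858365 − 5 = 37.858365
x = r cos θ + √(L² − h²) = -25.751904 + √(37636.0 − 1433.2558) = -25.751904 + 190.270187 = 164.518284

164.5183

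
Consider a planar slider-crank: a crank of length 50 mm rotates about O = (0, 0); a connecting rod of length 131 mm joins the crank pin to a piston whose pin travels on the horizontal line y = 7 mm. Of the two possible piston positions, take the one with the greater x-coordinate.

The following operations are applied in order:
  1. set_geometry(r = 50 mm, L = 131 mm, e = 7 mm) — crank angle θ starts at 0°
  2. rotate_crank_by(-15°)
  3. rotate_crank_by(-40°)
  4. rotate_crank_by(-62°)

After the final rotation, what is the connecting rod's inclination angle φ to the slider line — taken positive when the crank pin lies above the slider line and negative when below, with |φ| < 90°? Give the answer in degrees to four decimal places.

set_geometry: r = 50 mm, L = 131 mm, e = 7 mm; θ ← 0°
rotate_crank_by(-15°): θ ← 0° -15° = -15°
rotate_crank_by(-40°): θ ← -15° -40° = -55°
rotate_crank_by(-62°): θ ← -55° -62° = -117°
crank pin P = (r cos θ, r sin θ) = (-22.699525, -44.550326)
h = r sin θ − e = -44.550326 − 7 = -51.550326
sin φ = h / L = -51.550326 / 131 = -0.39351394
φ = arcsin(-0.39351394) = -23.173325°

-23.1733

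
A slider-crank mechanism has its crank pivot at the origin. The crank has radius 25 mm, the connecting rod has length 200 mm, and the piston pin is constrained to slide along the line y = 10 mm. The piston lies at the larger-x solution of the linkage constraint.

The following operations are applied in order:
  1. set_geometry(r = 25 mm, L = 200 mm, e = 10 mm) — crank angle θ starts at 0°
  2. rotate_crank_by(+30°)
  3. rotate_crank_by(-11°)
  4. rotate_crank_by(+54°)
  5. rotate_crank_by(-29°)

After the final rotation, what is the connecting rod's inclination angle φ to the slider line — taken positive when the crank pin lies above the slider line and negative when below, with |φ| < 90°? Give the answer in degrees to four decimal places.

set_geometry: r = 25 mm, L = 200 mm, e = 10 mm; θ ← 0°
rotate_crank_by(+30°): θ ← 0° +30° = 30°
rotate_crank_by(-11°): θ ← 30° -11° = 19°
rotate_crank_by(+54°): θ ← 19° +54° = 73°
rotate_crank_by(-29°): θ ← 73° -29° = 44°
crank pin P = (r cos θ, r sin θ) = (17.983495, 17.366459)
h = r sin θ − e = 17.366459 − 10 = 7.366459
sin φ = h / L = 7.366459 / 200 = 0.03683230
φ = arcsin(0.03683230) = 2.110813°

2.1108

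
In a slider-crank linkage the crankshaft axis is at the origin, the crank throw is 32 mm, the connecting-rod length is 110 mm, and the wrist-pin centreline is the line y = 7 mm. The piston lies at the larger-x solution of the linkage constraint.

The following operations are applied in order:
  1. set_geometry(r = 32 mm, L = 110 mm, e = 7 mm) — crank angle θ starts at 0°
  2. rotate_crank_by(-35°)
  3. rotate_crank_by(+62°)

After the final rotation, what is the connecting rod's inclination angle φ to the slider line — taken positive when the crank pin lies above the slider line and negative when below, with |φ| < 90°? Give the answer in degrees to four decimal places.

3.9240

set_geometry: r = 32 mm, L = 110 mm, e = 7 mm; θ ← 0°
rotate_crank_by(-35°): θ ← 0° -35° = -35°
rotate_crank_by(+62°): θ ← -35° +62° = 27°
crank pin P = (r cos θ, r sin θ) = (28.512209, 14.527696)
h = r sin θ − e = 14.527696 − 7 = 7.527696
sin φ = h / L = 7.527696 / 110 = 0.06843360
φ = arcsin(0.06843360) = 3.924023°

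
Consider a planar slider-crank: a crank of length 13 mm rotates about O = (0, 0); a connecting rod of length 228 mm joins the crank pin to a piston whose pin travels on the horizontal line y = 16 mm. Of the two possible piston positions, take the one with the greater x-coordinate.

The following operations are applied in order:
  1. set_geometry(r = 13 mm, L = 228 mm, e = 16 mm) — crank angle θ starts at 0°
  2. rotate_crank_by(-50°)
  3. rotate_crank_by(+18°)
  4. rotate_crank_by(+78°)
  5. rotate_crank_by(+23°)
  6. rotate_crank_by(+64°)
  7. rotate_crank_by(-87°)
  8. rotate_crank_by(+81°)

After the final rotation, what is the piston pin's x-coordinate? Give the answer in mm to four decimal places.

set_geometry: r = 13 mm, L = 228 mm, e = 16 mm; θ ← 0°
rotate_crank_by(-50°): θ ← 0° -50° = -50°
rotate_crank_by(+18°): θ ← -50° +18° = -32°
rotate_crank_by(+78°): θ ← -32° +78° = 46°
rotate_crank_by(+23°): θ ← 46° +23° = 69°
rotate_crank_by(+64°): θ ← 69° +64° = 133°
rotate_crank_by(-87°): θ ← 133° -87° = 46°
rotate_crank_by(+81°): θ ← 46° +81° = 127°
crank pin P = (r cos θ, r sin θ) = (-7.823595, 10.382262)
h = r sin θ − e = 10.382262 − 16 = -5.617738
x = r cos θ + √(L² − h²) = -7.823595 + √(51984.0 − 31.5590) = -7.823595 + 227.930781 = 220.107186

220.1072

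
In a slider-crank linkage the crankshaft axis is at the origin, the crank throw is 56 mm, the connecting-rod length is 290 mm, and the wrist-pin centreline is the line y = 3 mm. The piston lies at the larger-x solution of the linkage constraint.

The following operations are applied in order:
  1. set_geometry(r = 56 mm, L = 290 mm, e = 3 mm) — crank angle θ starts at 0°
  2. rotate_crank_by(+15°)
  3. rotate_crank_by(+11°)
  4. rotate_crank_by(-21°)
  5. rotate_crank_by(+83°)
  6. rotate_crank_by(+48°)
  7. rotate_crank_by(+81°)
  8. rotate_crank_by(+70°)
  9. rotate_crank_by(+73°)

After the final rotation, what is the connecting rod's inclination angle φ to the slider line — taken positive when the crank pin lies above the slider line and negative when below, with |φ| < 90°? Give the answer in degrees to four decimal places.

set_geometry: r = 56 mm, L = 290 mm, e = 3 mm; θ ← 0°
rotate_crank_by(+15°): θ ← 0° +15° = 15°
rotate_crank_by(+11°): θ ← 15° +11° = 26°
rotate_crank_by(-21°): θ ← 26° -21° = 5°
rotate_crank_by(+83°): θ ← 5° +83° = 88°
rotate_crank_by(+48°): θ ← 88° +48° = 136°
rotate_crank_by(+81°): θ ← 136° +81° = 217°
rotate_crank_by(+70°): θ ← 217° +70° = 287°
rotate_crank_by(+73°): θ ← 287° +73° = 360°
crank pin P = (r cos θ, r sin θ) = (56.000000, -0.000000)
h = r sin θ − e = -0.000000 − 3 = -3.000000
sin φ = h / L = -3.000000 / 290 = -0.01034483
φ = arcsin(-0.01034483) = -0.592726°

-0.5927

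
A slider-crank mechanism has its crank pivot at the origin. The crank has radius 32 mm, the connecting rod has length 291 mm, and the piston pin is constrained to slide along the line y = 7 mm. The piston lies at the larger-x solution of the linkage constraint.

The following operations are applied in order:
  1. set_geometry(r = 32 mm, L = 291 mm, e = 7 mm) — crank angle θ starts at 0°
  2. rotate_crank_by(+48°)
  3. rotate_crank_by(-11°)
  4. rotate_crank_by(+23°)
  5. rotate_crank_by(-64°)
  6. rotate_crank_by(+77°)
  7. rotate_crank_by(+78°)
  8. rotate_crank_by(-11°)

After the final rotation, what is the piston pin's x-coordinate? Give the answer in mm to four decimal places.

set_geometry: r = 32 mm, L = 291 mm, e = 7 mm; θ ← 0°
rotate_crank_by(+48°): θ ← 0° +48° = 48°
rotate_crank_by(-11°): θ ← 48° -11° = 37°
rotate_crank_by(+23°): θ ← 37° +23° = 60°
rotate_crank_by(-64°): θ ← 60° -64° = -4°
rotate_crank_by(+77°): θ ← -4° +77° = 73°
rotate_crank_by(+78°): θ ← 73° +78° = 151°
rotate_crank_by(-11°): θ ← 151° -11° = 140°
crank pin P = (r cos θ, r sin θ) = (-24.513422, 20.569204)
h = r sin θ − e = 20.569204 − 7 = 13.569204
x = r cos θ + √(L² − h²) = -24.513422 + √(84681.0 − 184.1233) = -24.513422 + 290.683465 = 266.170043

266.1700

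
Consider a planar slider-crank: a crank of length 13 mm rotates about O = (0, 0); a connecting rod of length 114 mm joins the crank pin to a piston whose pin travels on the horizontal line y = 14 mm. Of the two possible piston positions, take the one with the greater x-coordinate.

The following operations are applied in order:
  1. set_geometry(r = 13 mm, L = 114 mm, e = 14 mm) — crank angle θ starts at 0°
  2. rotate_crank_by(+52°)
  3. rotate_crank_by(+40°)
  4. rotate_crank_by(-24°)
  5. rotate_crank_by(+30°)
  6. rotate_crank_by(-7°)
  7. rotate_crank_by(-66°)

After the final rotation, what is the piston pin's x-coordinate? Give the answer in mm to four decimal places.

set_geometry: r = 13 mm, L = 114 mm, e = 14 mm; θ ← 0°
rotate_crank_by(+52°): θ ← 0° +52° = 52°
rotate_crank_by(+40°): θ ← 52° +40° = 92°
rotate_crank_by(-24°): θ ← 92° -24° = 68°
rotate_crank_by(+30°): θ ← 68° +30° = 98°
rotate_crank_by(-7°): θ ← 98° -7° = 91°
rotate_crank_by(-66°): θ ← 91° -66° = 25°
crank pin P = (r cos θ, r sin θ) = (11.782001, 5.494037)
h = r sin θ − e = 5.494037 − 14 = -8.505963
x = r cos θ + √(L² − h²) = 11.782001 + √(12996.0 − 72.3514) = 11.782001 + 113.682226 = 125.464228

125.4642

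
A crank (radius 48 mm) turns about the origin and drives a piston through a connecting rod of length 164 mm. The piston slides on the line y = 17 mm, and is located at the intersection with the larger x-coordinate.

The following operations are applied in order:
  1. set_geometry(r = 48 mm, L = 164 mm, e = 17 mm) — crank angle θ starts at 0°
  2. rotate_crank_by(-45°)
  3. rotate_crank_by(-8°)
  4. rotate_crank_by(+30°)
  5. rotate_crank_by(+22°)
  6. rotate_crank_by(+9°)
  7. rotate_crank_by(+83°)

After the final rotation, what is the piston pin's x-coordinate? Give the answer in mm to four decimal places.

160.2072

set_geometry: r = 48 mm, L = 164 mm, e = 17 mm; θ ← 0°
rotate_crank_by(-45°): θ ← 0° -45° = -45°
rotate_crank_by(-8°): θ ← -45° -8° = -53°
rotate_crank_by(+30°): θ ← -53° +30° = -23°
rotate_crank_by(+22°): θ ← -23° +22° = -1°
rotate_crank_by(+9°): θ ← -1° +9° = 8°
rotate_crank_by(+83°): θ ← 8° +83° = 91°
crank pin P = (r cos θ, r sin θ) = (-0.837716, 47.992689)
h = r sin θ − e = 47.992689 − 17 = 30.992689
x = r cos θ + √(L² − h²) = -0.837716 + √(26896.0 − 960.5468) = -0.837716 + 161.044879 = 160.207164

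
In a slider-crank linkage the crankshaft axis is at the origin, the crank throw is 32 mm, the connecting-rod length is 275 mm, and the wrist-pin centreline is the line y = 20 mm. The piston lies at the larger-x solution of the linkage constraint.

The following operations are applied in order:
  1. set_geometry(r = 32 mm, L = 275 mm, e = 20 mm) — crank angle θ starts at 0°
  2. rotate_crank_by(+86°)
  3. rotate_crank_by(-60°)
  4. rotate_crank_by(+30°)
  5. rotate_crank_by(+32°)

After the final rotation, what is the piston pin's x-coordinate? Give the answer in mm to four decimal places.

set_geometry: r = 32 mm, L = 275 mm, e = 20 mm; θ ← 0°
rotate_crank_by(+86°): θ ← 0° +86° = 86°
rotate_crank_by(-60°): θ ← 86° -60° = 26°
rotate_crank_by(+30°): θ ← 26° +30° = 56°
rotate_crank_by(+32°): θ ← 56° +32° = 88°
crank pin P = (r cos θ, r sin θ) = (1.116784, 31.980506)
h = r sin θ − e = 31.980506 − 20 = 11.980506
x = r cos θ + √(L² − h²) = 1.116784 + √(75625.0 − 143.5325) = 1.116784 + 274.738908 = 275.855692

275.8557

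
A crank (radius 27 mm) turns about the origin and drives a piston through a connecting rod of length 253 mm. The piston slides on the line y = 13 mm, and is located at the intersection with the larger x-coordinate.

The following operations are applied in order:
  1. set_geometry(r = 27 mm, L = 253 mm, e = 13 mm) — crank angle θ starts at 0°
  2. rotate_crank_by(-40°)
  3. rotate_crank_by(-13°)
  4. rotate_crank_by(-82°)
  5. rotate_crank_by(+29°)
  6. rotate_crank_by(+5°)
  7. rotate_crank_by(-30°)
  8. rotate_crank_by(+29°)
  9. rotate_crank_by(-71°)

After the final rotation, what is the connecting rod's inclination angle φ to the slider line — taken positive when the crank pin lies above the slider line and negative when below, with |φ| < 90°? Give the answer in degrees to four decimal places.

set_geometry: r = 27 mm, L = 253 mm, e = 13 mm; θ ← 0°
rotate_crank_by(-40°): θ ← 0° -40° = -40°
rotate_crank_by(-13°): θ ← -40° -13° = -53°
rotate_crank_by(-82°): θ ← -53° -82° = -135°
rotate_crank_by(+29°): θ ← -135° +29° = -106°
rotate_crank_by(+5°): θ ← -106° +5° = -101°
rotate_crank_by(-30°): θ ← -101° -30° = -131°
rotate_crank_by(+29°): θ ← -131° +29° = -102°
rotate_crank_by(-71°): θ ← -102° -71° = -173°
crank pin P = (r cos θ, r sin θ) = (-26.798746, -3.290472)
h = r sin θ − e = -3.290472 − 13 = -16.290472
sin φ = h / L = -16.290472 / 253 = -0.06438922
φ = arcsin(-0.06438922) = -3.691784°

-3.6918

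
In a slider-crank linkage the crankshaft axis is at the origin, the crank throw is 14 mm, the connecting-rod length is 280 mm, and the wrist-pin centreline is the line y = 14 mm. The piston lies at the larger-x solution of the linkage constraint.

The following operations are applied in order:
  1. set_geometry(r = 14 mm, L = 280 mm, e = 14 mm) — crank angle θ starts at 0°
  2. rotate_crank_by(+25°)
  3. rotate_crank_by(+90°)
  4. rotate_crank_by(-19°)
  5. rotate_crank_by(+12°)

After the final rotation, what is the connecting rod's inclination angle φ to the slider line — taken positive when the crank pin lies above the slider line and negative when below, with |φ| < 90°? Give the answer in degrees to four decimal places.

-0.1402

set_geometry: r = 14 mm, L = 280 mm, e = 14 mm; θ ← 0°
rotate_crank_by(+25°): θ ← 0° +25° = 25°
rotate_crank_by(+90°): θ ← 25° +90° = 115°
rotate_crank_by(-19°): θ ← 115° -19° = 96°
rotate_crank_by(+12°): θ ← 96° +12° = 108°
crank pin P = (r cos θ, r sin θ) = (-4.326238, 13.314791)
h = r sin θ − e = 13.314791 − 14 = -0.685209
sin φ = h / L = -0.685209 / 280 = -0.00244717
φ = arcsin(-0.00244717) = -0.140213°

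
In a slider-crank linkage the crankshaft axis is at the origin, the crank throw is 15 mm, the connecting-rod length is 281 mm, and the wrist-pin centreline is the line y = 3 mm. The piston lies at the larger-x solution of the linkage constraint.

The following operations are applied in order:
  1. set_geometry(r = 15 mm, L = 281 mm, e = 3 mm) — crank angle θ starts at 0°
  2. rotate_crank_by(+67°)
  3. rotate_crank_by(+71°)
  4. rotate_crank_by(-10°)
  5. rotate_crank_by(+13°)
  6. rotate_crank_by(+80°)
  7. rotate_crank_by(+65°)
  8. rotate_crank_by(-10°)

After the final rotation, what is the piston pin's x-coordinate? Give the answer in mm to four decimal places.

set_geometry: r = 15 mm, L = 281 mm, e = 3 mm; θ ← 0°
rotate_crank_by(+67°): θ ← 0° +67° = 67°
rotate_crank_by(+71°): θ ← 67° +71° = 138°
rotate_crank_by(-10°): θ ← 138° -10° = 128°
rotate_crank_by(+13°): θ ← 128° +13° = 141°
rotate_crank_by(+80°): θ ← 141° +80° = 221°
rotate_crank_by(+65°): θ ← 221° +65° = 286°
rotate_crank_by(-10°): θ ← 286° -10° = 276°
crank pin P = (r cos θ, r sin θ) = (1.567927, -14.917828)
h = r sin θ − e = -14.917828 − 3 = -17.917828
x = r cos θ + √(L² − h²) = 1.567927 + √(78961.0 − 321.0486) = 1.567927 + 280.428157 = 281.996084

281.9961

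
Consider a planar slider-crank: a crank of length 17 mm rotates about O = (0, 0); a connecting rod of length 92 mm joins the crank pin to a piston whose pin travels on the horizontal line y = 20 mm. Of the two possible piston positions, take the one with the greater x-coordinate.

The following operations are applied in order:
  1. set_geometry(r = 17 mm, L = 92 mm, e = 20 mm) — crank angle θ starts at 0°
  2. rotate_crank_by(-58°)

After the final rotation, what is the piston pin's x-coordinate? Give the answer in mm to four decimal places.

set_geometry: r = 17 mm, L = 92 mm, e = 20 mm; θ ← 0°
rotate_crank_by(-58°): θ ← 0° -58° = -58°
crank pin P = (r cos θ, r sin θ) = (9.008627, -14.416818)
h = r sin θ − e = -14.416818 − 20 = -34.416818
x = r cos θ + √(L² − h²) = 9.008627 + √(8464.0 − 1184.5173) = 9.008627 + 85.319884 = 94.328512

94.3285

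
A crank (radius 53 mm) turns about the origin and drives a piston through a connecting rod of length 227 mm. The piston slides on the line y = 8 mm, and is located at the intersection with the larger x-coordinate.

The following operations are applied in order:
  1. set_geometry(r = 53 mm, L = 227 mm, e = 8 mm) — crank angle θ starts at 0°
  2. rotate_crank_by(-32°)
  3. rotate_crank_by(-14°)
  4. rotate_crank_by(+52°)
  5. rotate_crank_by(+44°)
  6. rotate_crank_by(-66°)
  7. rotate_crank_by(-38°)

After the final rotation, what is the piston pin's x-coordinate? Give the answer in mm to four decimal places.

set_geometry: r = 53 mm, L = 227 mm, e = 8 mm; θ ← 0°
rotate_crank_by(-32°): θ ← 0° -32° = -32°
rotate_crank_by(-14°): θ ← -32° -14° = -46°
rotate_crank_by(+52°): θ ← -46° +52° = 6°
rotate_crank_by(+44°): θ ← 6° +44° = 50°
rotate_crank_by(-66°): θ ← 50° -66° = -16°
rotate_crank_by(-38°): θ ← -16° -38° = -54°
crank pin P = (r cos θ, r sin θ) = (31.152618, -42.877901)
h = r sin θ − e = -42.877901 − 8 = -50.877901
x = r cos θ + √(L² − h²) = 31.152618 + √(51529.0 − 2588.5608) = 31.152618 + 221.224861 = 252.377480

252.3775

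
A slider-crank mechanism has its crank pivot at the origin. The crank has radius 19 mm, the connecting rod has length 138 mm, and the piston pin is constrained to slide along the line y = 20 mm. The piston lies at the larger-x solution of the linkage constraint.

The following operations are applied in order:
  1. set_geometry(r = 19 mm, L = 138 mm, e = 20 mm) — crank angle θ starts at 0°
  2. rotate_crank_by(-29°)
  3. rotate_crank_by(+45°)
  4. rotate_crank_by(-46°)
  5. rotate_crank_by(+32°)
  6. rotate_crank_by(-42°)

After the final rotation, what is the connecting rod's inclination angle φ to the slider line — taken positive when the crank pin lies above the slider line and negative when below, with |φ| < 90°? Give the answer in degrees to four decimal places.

set_geometry: r = 19 mm, L = 138 mm, e = 20 mm; θ ← 0°
rotate_crank_by(-29°): θ ← 0° -29° = -29°
rotate_crank_by(+45°): θ ← -29° +45° = 16°
rotate_crank_by(-46°): θ ← 16° -46° = -30°
rotate_crank_by(+32°): θ ← -30° +32° = 2°
rotate_crank_by(-42°): θ ← 2° -42° = -40°
crank pin P = (r cos θ, r sin θ) = (14.554844, -12.212965)
h = r sin θ − e = -12.212965 − 20 = -32.212965
sin φ = h / L = -32.212965 / 138 = -0.23342728
φ = arcsin(-0.23342728) = -13.498934°

-13.4989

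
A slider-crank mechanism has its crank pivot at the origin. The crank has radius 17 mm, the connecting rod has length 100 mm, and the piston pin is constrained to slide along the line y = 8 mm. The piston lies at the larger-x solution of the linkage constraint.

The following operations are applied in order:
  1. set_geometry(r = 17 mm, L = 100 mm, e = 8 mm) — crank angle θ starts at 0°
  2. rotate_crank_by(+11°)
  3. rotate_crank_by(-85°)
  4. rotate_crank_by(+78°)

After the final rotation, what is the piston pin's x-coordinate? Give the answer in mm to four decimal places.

set_geometry: r = 17 mm, L = 100 mm, e = 8 mm; θ ← 0°
rotate_crank_by(+11°): θ ← 0° +11° = 11°
rotate_crank_by(-85°): θ ← 11° -85° = -74°
rotate_crank_by(+78°): θ ← -74° +78° = 4°
crank pin P = (r cos θ, r sin θ) = (16.958589, 1.185860)
h = r sin θ − e = 1.185860 − 8 = -6.814140
x = r cos θ + √(L² − h²) = 16.958589 + √(10000.0 − 46.4325) = 16.958589 + 99.767567 = 116.726156

116.7262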